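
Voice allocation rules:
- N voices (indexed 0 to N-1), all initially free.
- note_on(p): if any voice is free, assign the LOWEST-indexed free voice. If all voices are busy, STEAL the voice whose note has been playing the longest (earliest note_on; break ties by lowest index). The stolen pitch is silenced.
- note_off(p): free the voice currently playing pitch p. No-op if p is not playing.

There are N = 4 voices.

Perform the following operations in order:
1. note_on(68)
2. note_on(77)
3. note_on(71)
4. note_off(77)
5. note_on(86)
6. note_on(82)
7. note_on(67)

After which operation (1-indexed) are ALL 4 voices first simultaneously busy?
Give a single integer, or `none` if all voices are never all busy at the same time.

Op 1: note_on(68): voice 0 is free -> assigned | voices=[68 - - -]
Op 2: note_on(77): voice 1 is free -> assigned | voices=[68 77 - -]
Op 3: note_on(71): voice 2 is free -> assigned | voices=[68 77 71 -]
Op 4: note_off(77): free voice 1 | voices=[68 - 71 -]
Op 5: note_on(86): voice 1 is free -> assigned | voices=[68 86 71 -]
Op 6: note_on(82): voice 3 is free -> assigned | voices=[68 86 71 82]
Op 7: note_on(67): all voices busy, STEAL voice 0 (pitch 68, oldest) -> assign | voices=[67 86 71 82]

Answer: 6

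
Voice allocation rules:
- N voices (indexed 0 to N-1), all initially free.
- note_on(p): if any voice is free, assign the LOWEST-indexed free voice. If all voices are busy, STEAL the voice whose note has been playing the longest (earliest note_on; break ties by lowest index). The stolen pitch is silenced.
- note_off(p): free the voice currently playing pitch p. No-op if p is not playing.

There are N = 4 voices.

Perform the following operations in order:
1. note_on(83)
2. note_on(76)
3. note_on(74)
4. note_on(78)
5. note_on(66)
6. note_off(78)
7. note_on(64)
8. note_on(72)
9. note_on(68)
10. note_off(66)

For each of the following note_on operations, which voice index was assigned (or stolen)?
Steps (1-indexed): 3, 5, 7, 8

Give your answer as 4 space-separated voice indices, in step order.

Op 1: note_on(83): voice 0 is free -> assigned | voices=[83 - - -]
Op 2: note_on(76): voice 1 is free -> assigned | voices=[83 76 - -]
Op 3: note_on(74): voice 2 is free -> assigned | voices=[83 76 74 -]
Op 4: note_on(78): voice 3 is free -> assigned | voices=[83 76 74 78]
Op 5: note_on(66): all voices busy, STEAL voice 0 (pitch 83, oldest) -> assign | voices=[66 76 74 78]
Op 6: note_off(78): free voice 3 | voices=[66 76 74 -]
Op 7: note_on(64): voice 3 is free -> assigned | voices=[66 76 74 64]
Op 8: note_on(72): all voices busy, STEAL voice 1 (pitch 76, oldest) -> assign | voices=[66 72 74 64]
Op 9: note_on(68): all voices busy, STEAL voice 2 (pitch 74, oldest) -> assign | voices=[66 72 68 64]
Op 10: note_off(66): free voice 0 | voices=[- 72 68 64]

Answer: 2 0 3 1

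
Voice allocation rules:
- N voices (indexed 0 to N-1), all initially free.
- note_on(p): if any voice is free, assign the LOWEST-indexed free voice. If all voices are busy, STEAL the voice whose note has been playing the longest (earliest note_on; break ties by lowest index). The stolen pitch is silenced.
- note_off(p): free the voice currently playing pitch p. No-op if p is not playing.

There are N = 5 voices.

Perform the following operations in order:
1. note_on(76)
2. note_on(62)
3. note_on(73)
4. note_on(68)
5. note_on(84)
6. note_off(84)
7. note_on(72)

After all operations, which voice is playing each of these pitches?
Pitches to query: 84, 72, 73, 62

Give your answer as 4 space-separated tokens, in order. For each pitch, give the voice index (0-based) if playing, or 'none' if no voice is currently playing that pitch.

Op 1: note_on(76): voice 0 is free -> assigned | voices=[76 - - - -]
Op 2: note_on(62): voice 1 is free -> assigned | voices=[76 62 - - -]
Op 3: note_on(73): voice 2 is free -> assigned | voices=[76 62 73 - -]
Op 4: note_on(68): voice 3 is free -> assigned | voices=[76 62 73 68 -]
Op 5: note_on(84): voice 4 is free -> assigned | voices=[76 62 73 68 84]
Op 6: note_off(84): free voice 4 | voices=[76 62 73 68 -]
Op 7: note_on(72): voice 4 is free -> assigned | voices=[76 62 73 68 72]

Answer: none 4 2 1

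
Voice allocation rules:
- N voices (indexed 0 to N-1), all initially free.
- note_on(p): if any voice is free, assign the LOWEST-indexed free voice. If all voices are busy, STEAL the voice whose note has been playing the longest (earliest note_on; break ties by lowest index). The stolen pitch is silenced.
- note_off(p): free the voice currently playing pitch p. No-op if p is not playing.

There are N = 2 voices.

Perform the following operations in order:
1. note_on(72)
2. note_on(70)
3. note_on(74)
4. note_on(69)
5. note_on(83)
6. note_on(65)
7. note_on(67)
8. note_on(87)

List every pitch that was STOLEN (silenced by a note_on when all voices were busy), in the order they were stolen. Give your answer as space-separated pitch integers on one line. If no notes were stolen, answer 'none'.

Op 1: note_on(72): voice 0 is free -> assigned | voices=[72 -]
Op 2: note_on(70): voice 1 is free -> assigned | voices=[72 70]
Op 3: note_on(74): all voices busy, STEAL voice 0 (pitch 72, oldest) -> assign | voices=[74 70]
Op 4: note_on(69): all voices busy, STEAL voice 1 (pitch 70, oldest) -> assign | voices=[74 69]
Op 5: note_on(83): all voices busy, STEAL voice 0 (pitch 74, oldest) -> assign | voices=[83 69]
Op 6: note_on(65): all voices busy, STEAL voice 1 (pitch 69, oldest) -> assign | voices=[83 65]
Op 7: note_on(67): all voices busy, STEAL voice 0 (pitch 83, oldest) -> assign | voices=[67 65]
Op 8: note_on(87): all voices busy, STEAL voice 1 (pitch 65, oldest) -> assign | voices=[67 87]

Answer: 72 70 74 69 83 65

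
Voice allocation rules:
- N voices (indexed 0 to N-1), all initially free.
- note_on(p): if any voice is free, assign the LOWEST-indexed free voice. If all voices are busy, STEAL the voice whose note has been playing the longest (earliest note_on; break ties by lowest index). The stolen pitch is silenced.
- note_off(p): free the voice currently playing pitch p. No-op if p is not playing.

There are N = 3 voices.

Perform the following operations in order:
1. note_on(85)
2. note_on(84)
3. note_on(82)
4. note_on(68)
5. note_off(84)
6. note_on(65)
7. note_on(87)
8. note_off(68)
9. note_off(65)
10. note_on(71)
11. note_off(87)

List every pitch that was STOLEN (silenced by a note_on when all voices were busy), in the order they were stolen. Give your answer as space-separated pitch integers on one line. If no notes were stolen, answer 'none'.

Answer: 85 82

Derivation:
Op 1: note_on(85): voice 0 is free -> assigned | voices=[85 - -]
Op 2: note_on(84): voice 1 is free -> assigned | voices=[85 84 -]
Op 3: note_on(82): voice 2 is free -> assigned | voices=[85 84 82]
Op 4: note_on(68): all voices busy, STEAL voice 0 (pitch 85, oldest) -> assign | voices=[68 84 82]
Op 5: note_off(84): free voice 1 | voices=[68 - 82]
Op 6: note_on(65): voice 1 is free -> assigned | voices=[68 65 82]
Op 7: note_on(87): all voices busy, STEAL voice 2 (pitch 82, oldest) -> assign | voices=[68 65 87]
Op 8: note_off(68): free voice 0 | voices=[- 65 87]
Op 9: note_off(65): free voice 1 | voices=[- - 87]
Op 10: note_on(71): voice 0 is free -> assigned | voices=[71 - 87]
Op 11: note_off(87): free voice 2 | voices=[71 - -]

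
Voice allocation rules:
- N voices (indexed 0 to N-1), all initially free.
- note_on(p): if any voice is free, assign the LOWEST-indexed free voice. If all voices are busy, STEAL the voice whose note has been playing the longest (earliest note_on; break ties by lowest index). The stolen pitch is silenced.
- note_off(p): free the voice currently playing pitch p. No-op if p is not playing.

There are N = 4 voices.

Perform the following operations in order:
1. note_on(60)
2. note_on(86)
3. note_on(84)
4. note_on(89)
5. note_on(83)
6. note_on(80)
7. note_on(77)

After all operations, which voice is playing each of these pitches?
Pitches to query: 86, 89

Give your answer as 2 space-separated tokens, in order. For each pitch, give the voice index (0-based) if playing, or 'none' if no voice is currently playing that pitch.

Op 1: note_on(60): voice 0 is free -> assigned | voices=[60 - - -]
Op 2: note_on(86): voice 1 is free -> assigned | voices=[60 86 - -]
Op 3: note_on(84): voice 2 is free -> assigned | voices=[60 86 84 -]
Op 4: note_on(89): voice 3 is free -> assigned | voices=[60 86 84 89]
Op 5: note_on(83): all voices busy, STEAL voice 0 (pitch 60, oldest) -> assign | voices=[83 86 84 89]
Op 6: note_on(80): all voices busy, STEAL voice 1 (pitch 86, oldest) -> assign | voices=[83 80 84 89]
Op 7: note_on(77): all voices busy, STEAL voice 2 (pitch 84, oldest) -> assign | voices=[83 80 77 89]

Answer: none 3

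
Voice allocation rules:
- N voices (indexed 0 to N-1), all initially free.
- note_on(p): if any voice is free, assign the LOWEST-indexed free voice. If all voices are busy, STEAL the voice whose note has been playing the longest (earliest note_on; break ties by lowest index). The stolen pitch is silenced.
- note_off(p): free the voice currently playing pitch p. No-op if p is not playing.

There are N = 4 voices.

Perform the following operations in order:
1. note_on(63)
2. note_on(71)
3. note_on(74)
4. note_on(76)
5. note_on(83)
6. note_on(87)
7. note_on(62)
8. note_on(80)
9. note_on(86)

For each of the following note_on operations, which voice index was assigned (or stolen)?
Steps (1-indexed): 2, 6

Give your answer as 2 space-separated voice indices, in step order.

Op 1: note_on(63): voice 0 is free -> assigned | voices=[63 - - -]
Op 2: note_on(71): voice 1 is free -> assigned | voices=[63 71 - -]
Op 3: note_on(74): voice 2 is free -> assigned | voices=[63 71 74 -]
Op 4: note_on(76): voice 3 is free -> assigned | voices=[63 71 74 76]
Op 5: note_on(83): all voices busy, STEAL voice 0 (pitch 63, oldest) -> assign | voices=[83 71 74 76]
Op 6: note_on(87): all voices busy, STEAL voice 1 (pitch 71, oldest) -> assign | voices=[83 87 74 76]
Op 7: note_on(62): all voices busy, STEAL voice 2 (pitch 74, oldest) -> assign | voices=[83 87 62 76]
Op 8: note_on(80): all voices busy, STEAL voice 3 (pitch 76, oldest) -> assign | voices=[83 87 62 80]
Op 9: note_on(86): all voices busy, STEAL voice 0 (pitch 83, oldest) -> assign | voices=[86 87 62 80]

Answer: 1 1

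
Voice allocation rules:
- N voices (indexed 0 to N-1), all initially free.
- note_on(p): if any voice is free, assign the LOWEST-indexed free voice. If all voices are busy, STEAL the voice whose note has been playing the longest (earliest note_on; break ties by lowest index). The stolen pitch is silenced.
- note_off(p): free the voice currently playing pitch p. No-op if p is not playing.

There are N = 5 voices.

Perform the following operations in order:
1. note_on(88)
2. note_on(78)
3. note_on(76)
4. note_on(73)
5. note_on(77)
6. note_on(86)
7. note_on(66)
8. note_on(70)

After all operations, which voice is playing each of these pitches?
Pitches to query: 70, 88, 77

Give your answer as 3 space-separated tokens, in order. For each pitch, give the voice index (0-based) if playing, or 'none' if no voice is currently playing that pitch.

Op 1: note_on(88): voice 0 is free -> assigned | voices=[88 - - - -]
Op 2: note_on(78): voice 1 is free -> assigned | voices=[88 78 - - -]
Op 3: note_on(76): voice 2 is free -> assigned | voices=[88 78 76 - -]
Op 4: note_on(73): voice 3 is free -> assigned | voices=[88 78 76 73 -]
Op 5: note_on(77): voice 4 is free -> assigned | voices=[88 78 76 73 77]
Op 6: note_on(86): all voices busy, STEAL voice 0 (pitch 88, oldest) -> assign | voices=[86 78 76 73 77]
Op 7: note_on(66): all voices busy, STEAL voice 1 (pitch 78, oldest) -> assign | voices=[86 66 76 73 77]
Op 8: note_on(70): all voices busy, STEAL voice 2 (pitch 76, oldest) -> assign | voices=[86 66 70 73 77]

Answer: 2 none 4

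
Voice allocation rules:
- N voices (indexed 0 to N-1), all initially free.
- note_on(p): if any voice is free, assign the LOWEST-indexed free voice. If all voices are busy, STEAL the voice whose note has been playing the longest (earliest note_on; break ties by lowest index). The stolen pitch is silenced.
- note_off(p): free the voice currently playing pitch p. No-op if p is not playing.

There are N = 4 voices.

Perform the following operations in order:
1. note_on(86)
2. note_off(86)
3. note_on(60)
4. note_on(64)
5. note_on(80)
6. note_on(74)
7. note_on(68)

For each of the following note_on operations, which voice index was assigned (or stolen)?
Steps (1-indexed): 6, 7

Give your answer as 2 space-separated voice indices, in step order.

Op 1: note_on(86): voice 0 is free -> assigned | voices=[86 - - -]
Op 2: note_off(86): free voice 0 | voices=[- - - -]
Op 3: note_on(60): voice 0 is free -> assigned | voices=[60 - - -]
Op 4: note_on(64): voice 1 is free -> assigned | voices=[60 64 - -]
Op 5: note_on(80): voice 2 is free -> assigned | voices=[60 64 80 -]
Op 6: note_on(74): voice 3 is free -> assigned | voices=[60 64 80 74]
Op 7: note_on(68): all voices busy, STEAL voice 0 (pitch 60, oldest) -> assign | voices=[68 64 80 74]

Answer: 3 0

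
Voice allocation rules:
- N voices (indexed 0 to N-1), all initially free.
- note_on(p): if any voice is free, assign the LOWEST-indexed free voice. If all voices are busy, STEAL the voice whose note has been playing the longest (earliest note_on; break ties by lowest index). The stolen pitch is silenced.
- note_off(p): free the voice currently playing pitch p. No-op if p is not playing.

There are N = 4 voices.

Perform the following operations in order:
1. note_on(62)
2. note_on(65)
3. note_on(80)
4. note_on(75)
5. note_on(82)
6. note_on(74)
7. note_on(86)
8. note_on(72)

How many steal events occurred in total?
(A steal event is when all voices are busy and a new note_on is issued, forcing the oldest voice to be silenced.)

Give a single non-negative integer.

Op 1: note_on(62): voice 0 is free -> assigned | voices=[62 - - -]
Op 2: note_on(65): voice 1 is free -> assigned | voices=[62 65 - -]
Op 3: note_on(80): voice 2 is free -> assigned | voices=[62 65 80 -]
Op 4: note_on(75): voice 3 is free -> assigned | voices=[62 65 80 75]
Op 5: note_on(82): all voices busy, STEAL voice 0 (pitch 62, oldest) -> assign | voices=[82 65 80 75]
Op 6: note_on(74): all voices busy, STEAL voice 1 (pitch 65, oldest) -> assign | voices=[82 74 80 75]
Op 7: note_on(86): all voices busy, STEAL voice 2 (pitch 80, oldest) -> assign | voices=[82 74 86 75]
Op 8: note_on(72): all voices busy, STEAL voice 3 (pitch 75, oldest) -> assign | voices=[82 74 86 72]

Answer: 4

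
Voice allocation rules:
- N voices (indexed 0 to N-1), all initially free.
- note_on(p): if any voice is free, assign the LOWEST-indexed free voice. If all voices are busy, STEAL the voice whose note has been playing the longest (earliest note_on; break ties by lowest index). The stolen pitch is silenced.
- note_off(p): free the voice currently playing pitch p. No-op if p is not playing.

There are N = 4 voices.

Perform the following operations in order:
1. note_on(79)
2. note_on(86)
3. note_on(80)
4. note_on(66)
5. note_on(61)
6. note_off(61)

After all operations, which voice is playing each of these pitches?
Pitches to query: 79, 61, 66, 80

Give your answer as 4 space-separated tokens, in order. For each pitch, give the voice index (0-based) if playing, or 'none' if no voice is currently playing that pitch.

Answer: none none 3 2

Derivation:
Op 1: note_on(79): voice 0 is free -> assigned | voices=[79 - - -]
Op 2: note_on(86): voice 1 is free -> assigned | voices=[79 86 - -]
Op 3: note_on(80): voice 2 is free -> assigned | voices=[79 86 80 -]
Op 4: note_on(66): voice 3 is free -> assigned | voices=[79 86 80 66]
Op 5: note_on(61): all voices busy, STEAL voice 0 (pitch 79, oldest) -> assign | voices=[61 86 80 66]
Op 6: note_off(61): free voice 0 | voices=[- 86 80 66]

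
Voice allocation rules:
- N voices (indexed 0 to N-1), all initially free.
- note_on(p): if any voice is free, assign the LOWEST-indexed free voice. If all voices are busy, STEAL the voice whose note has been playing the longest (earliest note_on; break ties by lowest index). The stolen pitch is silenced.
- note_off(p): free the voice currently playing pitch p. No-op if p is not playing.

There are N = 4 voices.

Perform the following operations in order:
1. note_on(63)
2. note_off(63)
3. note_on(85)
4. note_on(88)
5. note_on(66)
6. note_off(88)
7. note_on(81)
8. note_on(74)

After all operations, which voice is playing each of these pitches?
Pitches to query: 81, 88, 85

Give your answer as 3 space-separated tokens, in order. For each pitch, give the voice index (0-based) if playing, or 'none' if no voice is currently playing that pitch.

Op 1: note_on(63): voice 0 is free -> assigned | voices=[63 - - -]
Op 2: note_off(63): free voice 0 | voices=[- - - -]
Op 3: note_on(85): voice 0 is free -> assigned | voices=[85 - - -]
Op 4: note_on(88): voice 1 is free -> assigned | voices=[85 88 - -]
Op 5: note_on(66): voice 2 is free -> assigned | voices=[85 88 66 -]
Op 6: note_off(88): free voice 1 | voices=[85 - 66 -]
Op 7: note_on(81): voice 1 is free -> assigned | voices=[85 81 66 -]
Op 8: note_on(74): voice 3 is free -> assigned | voices=[85 81 66 74]

Answer: 1 none 0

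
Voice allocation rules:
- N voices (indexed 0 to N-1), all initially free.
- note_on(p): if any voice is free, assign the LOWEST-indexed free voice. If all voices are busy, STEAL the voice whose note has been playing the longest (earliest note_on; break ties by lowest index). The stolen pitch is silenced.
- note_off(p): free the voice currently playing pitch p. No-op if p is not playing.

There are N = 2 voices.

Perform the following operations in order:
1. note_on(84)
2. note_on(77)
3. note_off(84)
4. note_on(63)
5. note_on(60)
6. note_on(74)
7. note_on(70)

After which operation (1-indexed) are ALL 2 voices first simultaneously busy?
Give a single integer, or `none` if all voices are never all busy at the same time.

Answer: 2

Derivation:
Op 1: note_on(84): voice 0 is free -> assigned | voices=[84 -]
Op 2: note_on(77): voice 1 is free -> assigned | voices=[84 77]
Op 3: note_off(84): free voice 0 | voices=[- 77]
Op 4: note_on(63): voice 0 is free -> assigned | voices=[63 77]
Op 5: note_on(60): all voices busy, STEAL voice 1 (pitch 77, oldest) -> assign | voices=[63 60]
Op 6: note_on(74): all voices busy, STEAL voice 0 (pitch 63, oldest) -> assign | voices=[74 60]
Op 7: note_on(70): all voices busy, STEAL voice 1 (pitch 60, oldest) -> assign | voices=[74 70]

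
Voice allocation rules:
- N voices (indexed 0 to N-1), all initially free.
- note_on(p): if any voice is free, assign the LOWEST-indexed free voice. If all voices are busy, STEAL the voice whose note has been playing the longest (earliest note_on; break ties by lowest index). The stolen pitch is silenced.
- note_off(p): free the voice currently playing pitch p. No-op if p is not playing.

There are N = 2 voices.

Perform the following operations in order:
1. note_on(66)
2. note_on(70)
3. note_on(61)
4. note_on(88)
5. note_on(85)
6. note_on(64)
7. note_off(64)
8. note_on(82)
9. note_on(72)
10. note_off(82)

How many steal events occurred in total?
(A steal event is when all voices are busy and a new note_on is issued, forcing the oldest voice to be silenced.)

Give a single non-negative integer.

Answer: 5

Derivation:
Op 1: note_on(66): voice 0 is free -> assigned | voices=[66 -]
Op 2: note_on(70): voice 1 is free -> assigned | voices=[66 70]
Op 3: note_on(61): all voices busy, STEAL voice 0 (pitch 66, oldest) -> assign | voices=[61 70]
Op 4: note_on(88): all voices busy, STEAL voice 1 (pitch 70, oldest) -> assign | voices=[61 88]
Op 5: note_on(85): all voices busy, STEAL voice 0 (pitch 61, oldest) -> assign | voices=[85 88]
Op 6: note_on(64): all voices busy, STEAL voice 1 (pitch 88, oldest) -> assign | voices=[85 64]
Op 7: note_off(64): free voice 1 | voices=[85 -]
Op 8: note_on(82): voice 1 is free -> assigned | voices=[85 82]
Op 9: note_on(72): all voices busy, STEAL voice 0 (pitch 85, oldest) -> assign | voices=[72 82]
Op 10: note_off(82): free voice 1 | voices=[72 -]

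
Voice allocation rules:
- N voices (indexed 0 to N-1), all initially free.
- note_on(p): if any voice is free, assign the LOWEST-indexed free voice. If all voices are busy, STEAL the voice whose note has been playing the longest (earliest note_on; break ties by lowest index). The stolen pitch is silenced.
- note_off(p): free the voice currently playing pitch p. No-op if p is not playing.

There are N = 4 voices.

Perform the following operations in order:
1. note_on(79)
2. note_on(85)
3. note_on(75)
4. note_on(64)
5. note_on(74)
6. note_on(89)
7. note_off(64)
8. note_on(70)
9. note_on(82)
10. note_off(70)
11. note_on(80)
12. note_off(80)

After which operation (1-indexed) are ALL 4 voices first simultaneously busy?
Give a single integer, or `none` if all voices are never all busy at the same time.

Op 1: note_on(79): voice 0 is free -> assigned | voices=[79 - - -]
Op 2: note_on(85): voice 1 is free -> assigned | voices=[79 85 - -]
Op 3: note_on(75): voice 2 is free -> assigned | voices=[79 85 75 -]
Op 4: note_on(64): voice 3 is free -> assigned | voices=[79 85 75 64]
Op 5: note_on(74): all voices busy, STEAL voice 0 (pitch 79, oldest) -> assign | voices=[74 85 75 64]
Op 6: note_on(89): all voices busy, STEAL voice 1 (pitch 85, oldest) -> assign | voices=[74 89 75 64]
Op 7: note_off(64): free voice 3 | voices=[74 89 75 -]
Op 8: note_on(70): voice 3 is free -> assigned | voices=[74 89 75 70]
Op 9: note_on(82): all voices busy, STEAL voice 2 (pitch 75, oldest) -> assign | voices=[74 89 82 70]
Op 10: note_off(70): free voice 3 | voices=[74 89 82 -]
Op 11: note_on(80): voice 3 is free -> assigned | voices=[74 89 82 80]
Op 12: note_off(80): free voice 3 | voices=[74 89 82 -]

Answer: 4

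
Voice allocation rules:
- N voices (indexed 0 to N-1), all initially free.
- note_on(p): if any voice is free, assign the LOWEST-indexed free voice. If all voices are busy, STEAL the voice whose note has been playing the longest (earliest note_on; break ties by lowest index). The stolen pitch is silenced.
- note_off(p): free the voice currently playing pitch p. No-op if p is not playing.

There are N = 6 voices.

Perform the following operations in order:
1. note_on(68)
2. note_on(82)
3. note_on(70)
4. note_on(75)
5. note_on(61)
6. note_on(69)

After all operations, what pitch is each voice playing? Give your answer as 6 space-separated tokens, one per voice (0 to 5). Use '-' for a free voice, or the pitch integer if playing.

Answer: 68 82 70 75 61 69

Derivation:
Op 1: note_on(68): voice 0 is free -> assigned | voices=[68 - - - - -]
Op 2: note_on(82): voice 1 is free -> assigned | voices=[68 82 - - - -]
Op 3: note_on(70): voice 2 is free -> assigned | voices=[68 82 70 - - -]
Op 4: note_on(75): voice 3 is free -> assigned | voices=[68 82 70 75 - -]
Op 5: note_on(61): voice 4 is free -> assigned | voices=[68 82 70 75 61 -]
Op 6: note_on(69): voice 5 is free -> assigned | voices=[68 82 70 75 61 69]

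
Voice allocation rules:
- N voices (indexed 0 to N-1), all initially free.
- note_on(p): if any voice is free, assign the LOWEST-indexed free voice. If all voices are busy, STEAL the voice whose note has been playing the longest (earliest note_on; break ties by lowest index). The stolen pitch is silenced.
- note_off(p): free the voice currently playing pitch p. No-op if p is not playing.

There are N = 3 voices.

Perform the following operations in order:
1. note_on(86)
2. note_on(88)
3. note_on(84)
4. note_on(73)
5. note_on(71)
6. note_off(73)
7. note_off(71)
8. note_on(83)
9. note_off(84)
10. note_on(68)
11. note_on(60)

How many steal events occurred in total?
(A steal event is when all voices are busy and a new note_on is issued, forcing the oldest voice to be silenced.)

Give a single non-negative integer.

Answer: 2

Derivation:
Op 1: note_on(86): voice 0 is free -> assigned | voices=[86 - -]
Op 2: note_on(88): voice 1 is free -> assigned | voices=[86 88 -]
Op 3: note_on(84): voice 2 is free -> assigned | voices=[86 88 84]
Op 4: note_on(73): all voices busy, STEAL voice 0 (pitch 86, oldest) -> assign | voices=[73 88 84]
Op 5: note_on(71): all voices busy, STEAL voice 1 (pitch 88, oldest) -> assign | voices=[73 71 84]
Op 6: note_off(73): free voice 0 | voices=[- 71 84]
Op 7: note_off(71): free voice 1 | voices=[- - 84]
Op 8: note_on(83): voice 0 is free -> assigned | voices=[83 - 84]
Op 9: note_off(84): free voice 2 | voices=[83 - -]
Op 10: note_on(68): voice 1 is free -> assigned | voices=[83 68 -]
Op 11: note_on(60): voice 2 is free -> assigned | voices=[83 68 60]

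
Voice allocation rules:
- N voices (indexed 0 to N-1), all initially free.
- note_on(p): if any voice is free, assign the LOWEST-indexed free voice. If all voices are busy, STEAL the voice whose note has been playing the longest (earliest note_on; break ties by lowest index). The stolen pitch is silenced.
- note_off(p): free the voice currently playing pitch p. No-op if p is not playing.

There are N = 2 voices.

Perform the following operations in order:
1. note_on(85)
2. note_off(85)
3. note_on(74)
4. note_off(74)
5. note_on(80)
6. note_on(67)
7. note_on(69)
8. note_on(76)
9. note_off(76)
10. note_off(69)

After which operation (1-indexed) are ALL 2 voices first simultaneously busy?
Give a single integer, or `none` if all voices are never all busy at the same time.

Answer: 6

Derivation:
Op 1: note_on(85): voice 0 is free -> assigned | voices=[85 -]
Op 2: note_off(85): free voice 0 | voices=[- -]
Op 3: note_on(74): voice 0 is free -> assigned | voices=[74 -]
Op 4: note_off(74): free voice 0 | voices=[- -]
Op 5: note_on(80): voice 0 is free -> assigned | voices=[80 -]
Op 6: note_on(67): voice 1 is free -> assigned | voices=[80 67]
Op 7: note_on(69): all voices busy, STEAL voice 0 (pitch 80, oldest) -> assign | voices=[69 67]
Op 8: note_on(76): all voices busy, STEAL voice 1 (pitch 67, oldest) -> assign | voices=[69 76]
Op 9: note_off(76): free voice 1 | voices=[69 -]
Op 10: note_off(69): free voice 0 | voices=[- -]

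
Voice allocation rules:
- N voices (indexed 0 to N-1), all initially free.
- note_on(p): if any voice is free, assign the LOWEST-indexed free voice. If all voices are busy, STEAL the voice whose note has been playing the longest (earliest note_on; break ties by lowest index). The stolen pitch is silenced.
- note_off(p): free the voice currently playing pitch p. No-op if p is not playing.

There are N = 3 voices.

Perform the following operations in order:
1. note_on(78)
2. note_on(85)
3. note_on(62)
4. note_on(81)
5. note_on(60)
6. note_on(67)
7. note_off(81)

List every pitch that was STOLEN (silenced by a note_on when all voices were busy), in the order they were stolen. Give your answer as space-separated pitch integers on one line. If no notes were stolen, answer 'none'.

Answer: 78 85 62

Derivation:
Op 1: note_on(78): voice 0 is free -> assigned | voices=[78 - -]
Op 2: note_on(85): voice 1 is free -> assigned | voices=[78 85 -]
Op 3: note_on(62): voice 2 is free -> assigned | voices=[78 85 62]
Op 4: note_on(81): all voices busy, STEAL voice 0 (pitch 78, oldest) -> assign | voices=[81 85 62]
Op 5: note_on(60): all voices busy, STEAL voice 1 (pitch 85, oldest) -> assign | voices=[81 60 62]
Op 6: note_on(67): all voices busy, STEAL voice 2 (pitch 62, oldest) -> assign | voices=[81 60 67]
Op 7: note_off(81): free voice 0 | voices=[- 60 67]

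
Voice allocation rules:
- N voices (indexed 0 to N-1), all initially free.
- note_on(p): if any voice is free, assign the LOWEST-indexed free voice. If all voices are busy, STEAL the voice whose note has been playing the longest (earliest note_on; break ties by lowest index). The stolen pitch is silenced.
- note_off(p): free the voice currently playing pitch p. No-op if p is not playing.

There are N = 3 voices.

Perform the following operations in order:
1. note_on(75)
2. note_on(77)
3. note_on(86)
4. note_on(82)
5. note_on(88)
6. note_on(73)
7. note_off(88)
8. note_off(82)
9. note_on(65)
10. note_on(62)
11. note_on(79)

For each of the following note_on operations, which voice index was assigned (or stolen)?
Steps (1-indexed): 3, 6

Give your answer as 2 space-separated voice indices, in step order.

Op 1: note_on(75): voice 0 is free -> assigned | voices=[75 - -]
Op 2: note_on(77): voice 1 is free -> assigned | voices=[75 77 -]
Op 3: note_on(86): voice 2 is free -> assigned | voices=[75 77 86]
Op 4: note_on(82): all voices busy, STEAL voice 0 (pitch 75, oldest) -> assign | voices=[82 77 86]
Op 5: note_on(88): all voices busy, STEAL voice 1 (pitch 77, oldest) -> assign | voices=[82 88 86]
Op 6: note_on(73): all voices busy, STEAL voice 2 (pitch 86, oldest) -> assign | voices=[82 88 73]
Op 7: note_off(88): free voice 1 | voices=[82 - 73]
Op 8: note_off(82): free voice 0 | voices=[- - 73]
Op 9: note_on(65): voice 0 is free -> assigned | voices=[65 - 73]
Op 10: note_on(62): voice 1 is free -> assigned | voices=[65 62 73]
Op 11: note_on(79): all voices busy, STEAL voice 2 (pitch 73, oldest) -> assign | voices=[65 62 79]

Answer: 2 2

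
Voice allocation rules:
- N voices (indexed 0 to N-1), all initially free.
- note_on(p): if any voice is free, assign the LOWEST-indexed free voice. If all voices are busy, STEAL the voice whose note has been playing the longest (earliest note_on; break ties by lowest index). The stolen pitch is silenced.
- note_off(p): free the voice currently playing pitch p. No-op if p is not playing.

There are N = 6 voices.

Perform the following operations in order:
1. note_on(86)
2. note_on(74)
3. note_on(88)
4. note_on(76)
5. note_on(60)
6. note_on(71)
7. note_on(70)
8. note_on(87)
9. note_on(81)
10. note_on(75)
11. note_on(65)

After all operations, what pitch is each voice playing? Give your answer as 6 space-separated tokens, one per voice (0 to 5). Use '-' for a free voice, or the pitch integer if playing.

Answer: 70 87 81 75 65 71

Derivation:
Op 1: note_on(86): voice 0 is free -> assigned | voices=[86 - - - - -]
Op 2: note_on(74): voice 1 is free -> assigned | voices=[86 74 - - - -]
Op 3: note_on(88): voice 2 is free -> assigned | voices=[86 74 88 - - -]
Op 4: note_on(76): voice 3 is free -> assigned | voices=[86 74 88 76 - -]
Op 5: note_on(60): voice 4 is free -> assigned | voices=[86 74 88 76 60 -]
Op 6: note_on(71): voice 5 is free -> assigned | voices=[86 74 88 76 60 71]
Op 7: note_on(70): all voices busy, STEAL voice 0 (pitch 86, oldest) -> assign | voices=[70 74 88 76 60 71]
Op 8: note_on(87): all voices busy, STEAL voice 1 (pitch 74, oldest) -> assign | voices=[70 87 88 76 60 71]
Op 9: note_on(81): all voices busy, STEAL voice 2 (pitch 88, oldest) -> assign | voices=[70 87 81 76 60 71]
Op 10: note_on(75): all voices busy, STEAL voice 3 (pitch 76, oldest) -> assign | voices=[70 87 81 75 60 71]
Op 11: note_on(65): all voices busy, STEAL voice 4 (pitch 60, oldest) -> assign | voices=[70 87 81 75 65 71]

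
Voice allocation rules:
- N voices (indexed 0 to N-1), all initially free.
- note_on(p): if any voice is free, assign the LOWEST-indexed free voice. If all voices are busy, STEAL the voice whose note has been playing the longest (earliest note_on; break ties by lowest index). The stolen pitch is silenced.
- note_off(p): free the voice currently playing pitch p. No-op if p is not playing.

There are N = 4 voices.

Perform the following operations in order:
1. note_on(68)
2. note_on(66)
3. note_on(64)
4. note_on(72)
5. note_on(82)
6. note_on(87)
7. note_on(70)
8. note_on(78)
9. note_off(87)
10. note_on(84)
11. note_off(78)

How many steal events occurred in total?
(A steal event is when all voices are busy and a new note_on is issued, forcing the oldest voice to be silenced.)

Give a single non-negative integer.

Answer: 4

Derivation:
Op 1: note_on(68): voice 0 is free -> assigned | voices=[68 - - -]
Op 2: note_on(66): voice 1 is free -> assigned | voices=[68 66 - -]
Op 3: note_on(64): voice 2 is free -> assigned | voices=[68 66 64 -]
Op 4: note_on(72): voice 3 is free -> assigned | voices=[68 66 64 72]
Op 5: note_on(82): all voices busy, STEAL voice 0 (pitch 68, oldest) -> assign | voices=[82 66 64 72]
Op 6: note_on(87): all voices busy, STEAL voice 1 (pitch 66, oldest) -> assign | voices=[82 87 64 72]
Op 7: note_on(70): all voices busy, STEAL voice 2 (pitch 64, oldest) -> assign | voices=[82 87 70 72]
Op 8: note_on(78): all voices busy, STEAL voice 3 (pitch 72, oldest) -> assign | voices=[82 87 70 78]
Op 9: note_off(87): free voice 1 | voices=[82 - 70 78]
Op 10: note_on(84): voice 1 is free -> assigned | voices=[82 84 70 78]
Op 11: note_off(78): free voice 3 | voices=[82 84 70 -]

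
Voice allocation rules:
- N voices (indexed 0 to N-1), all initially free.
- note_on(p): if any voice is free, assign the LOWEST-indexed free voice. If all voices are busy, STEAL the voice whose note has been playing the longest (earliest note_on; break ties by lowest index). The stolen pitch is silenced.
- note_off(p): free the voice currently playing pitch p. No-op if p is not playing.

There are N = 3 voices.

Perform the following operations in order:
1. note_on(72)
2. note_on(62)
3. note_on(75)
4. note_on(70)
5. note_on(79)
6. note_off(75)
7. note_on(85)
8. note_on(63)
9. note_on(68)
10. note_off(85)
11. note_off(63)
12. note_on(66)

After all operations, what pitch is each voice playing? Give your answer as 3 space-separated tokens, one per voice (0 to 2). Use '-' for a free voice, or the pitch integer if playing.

Answer: 66 68 -

Derivation:
Op 1: note_on(72): voice 0 is free -> assigned | voices=[72 - -]
Op 2: note_on(62): voice 1 is free -> assigned | voices=[72 62 -]
Op 3: note_on(75): voice 2 is free -> assigned | voices=[72 62 75]
Op 4: note_on(70): all voices busy, STEAL voice 0 (pitch 72, oldest) -> assign | voices=[70 62 75]
Op 5: note_on(79): all voices busy, STEAL voice 1 (pitch 62, oldest) -> assign | voices=[70 79 75]
Op 6: note_off(75): free voice 2 | voices=[70 79 -]
Op 7: note_on(85): voice 2 is free -> assigned | voices=[70 79 85]
Op 8: note_on(63): all voices busy, STEAL voice 0 (pitch 70, oldest) -> assign | voices=[63 79 85]
Op 9: note_on(68): all voices busy, STEAL voice 1 (pitch 79, oldest) -> assign | voices=[63 68 85]
Op 10: note_off(85): free voice 2 | voices=[63 68 -]
Op 11: note_off(63): free voice 0 | voices=[- 68 -]
Op 12: note_on(66): voice 0 is free -> assigned | voices=[66 68 -]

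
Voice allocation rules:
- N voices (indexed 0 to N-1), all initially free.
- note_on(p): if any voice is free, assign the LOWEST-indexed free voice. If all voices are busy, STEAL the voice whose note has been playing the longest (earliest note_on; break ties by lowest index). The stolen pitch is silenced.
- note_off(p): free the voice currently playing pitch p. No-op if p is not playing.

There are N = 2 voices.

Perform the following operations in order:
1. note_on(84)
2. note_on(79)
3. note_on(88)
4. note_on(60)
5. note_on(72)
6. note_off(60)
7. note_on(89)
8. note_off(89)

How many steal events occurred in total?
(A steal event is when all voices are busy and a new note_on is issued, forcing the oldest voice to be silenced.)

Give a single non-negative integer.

Answer: 3

Derivation:
Op 1: note_on(84): voice 0 is free -> assigned | voices=[84 -]
Op 2: note_on(79): voice 1 is free -> assigned | voices=[84 79]
Op 3: note_on(88): all voices busy, STEAL voice 0 (pitch 84, oldest) -> assign | voices=[88 79]
Op 4: note_on(60): all voices busy, STEAL voice 1 (pitch 79, oldest) -> assign | voices=[88 60]
Op 5: note_on(72): all voices busy, STEAL voice 0 (pitch 88, oldest) -> assign | voices=[72 60]
Op 6: note_off(60): free voice 1 | voices=[72 -]
Op 7: note_on(89): voice 1 is free -> assigned | voices=[72 89]
Op 8: note_off(89): free voice 1 | voices=[72 -]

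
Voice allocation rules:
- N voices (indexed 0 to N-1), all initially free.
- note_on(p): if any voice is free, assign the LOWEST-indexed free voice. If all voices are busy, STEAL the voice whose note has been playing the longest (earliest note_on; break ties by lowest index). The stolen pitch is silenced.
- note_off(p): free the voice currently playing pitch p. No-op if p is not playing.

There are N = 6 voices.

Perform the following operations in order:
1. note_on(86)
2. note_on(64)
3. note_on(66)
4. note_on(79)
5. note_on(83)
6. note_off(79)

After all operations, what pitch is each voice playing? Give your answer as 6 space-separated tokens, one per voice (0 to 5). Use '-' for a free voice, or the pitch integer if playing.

Op 1: note_on(86): voice 0 is free -> assigned | voices=[86 - - - - -]
Op 2: note_on(64): voice 1 is free -> assigned | voices=[86 64 - - - -]
Op 3: note_on(66): voice 2 is free -> assigned | voices=[86 64 66 - - -]
Op 4: note_on(79): voice 3 is free -> assigned | voices=[86 64 66 79 - -]
Op 5: note_on(83): voice 4 is free -> assigned | voices=[86 64 66 79 83 -]
Op 6: note_off(79): free voice 3 | voices=[86 64 66 - 83 -]

Answer: 86 64 66 - 83 -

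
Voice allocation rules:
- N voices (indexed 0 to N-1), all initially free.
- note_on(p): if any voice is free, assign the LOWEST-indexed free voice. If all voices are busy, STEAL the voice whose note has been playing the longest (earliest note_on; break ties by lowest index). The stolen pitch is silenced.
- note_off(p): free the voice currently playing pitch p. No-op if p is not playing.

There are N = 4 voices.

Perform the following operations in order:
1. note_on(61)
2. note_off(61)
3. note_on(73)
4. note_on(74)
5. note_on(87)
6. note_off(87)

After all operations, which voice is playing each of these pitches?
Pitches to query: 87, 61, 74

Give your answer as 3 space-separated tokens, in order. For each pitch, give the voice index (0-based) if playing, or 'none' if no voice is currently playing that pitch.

Answer: none none 1

Derivation:
Op 1: note_on(61): voice 0 is free -> assigned | voices=[61 - - -]
Op 2: note_off(61): free voice 0 | voices=[- - - -]
Op 3: note_on(73): voice 0 is free -> assigned | voices=[73 - - -]
Op 4: note_on(74): voice 1 is free -> assigned | voices=[73 74 - -]
Op 5: note_on(87): voice 2 is free -> assigned | voices=[73 74 87 -]
Op 6: note_off(87): free voice 2 | voices=[73 74 - -]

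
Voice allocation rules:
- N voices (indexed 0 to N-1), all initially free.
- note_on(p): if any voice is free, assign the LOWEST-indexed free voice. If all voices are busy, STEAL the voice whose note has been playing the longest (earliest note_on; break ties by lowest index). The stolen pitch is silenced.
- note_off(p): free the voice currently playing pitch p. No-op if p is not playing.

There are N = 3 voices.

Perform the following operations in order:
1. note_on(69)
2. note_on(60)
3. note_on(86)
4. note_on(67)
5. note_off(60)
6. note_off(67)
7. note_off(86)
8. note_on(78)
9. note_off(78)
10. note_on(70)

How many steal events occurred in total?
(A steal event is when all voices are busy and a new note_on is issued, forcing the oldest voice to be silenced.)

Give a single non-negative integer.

Op 1: note_on(69): voice 0 is free -> assigned | voices=[69 - -]
Op 2: note_on(60): voice 1 is free -> assigned | voices=[69 60 -]
Op 3: note_on(86): voice 2 is free -> assigned | voices=[69 60 86]
Op 4: note_on(67): all voices busy, STEAL voice 0 (pitch 69, oldest) -> assign | voices=[67 60 86]
Op 5: note_off(60): free voice 1 | voices=[67 - 86]
Op 6: note_off(67): free voice 0 | voices=[- - 86]
Op 7: note_off(86): free voice 2 | voices=[- - -]
Op 8: note_on(78): voice 0 is free -> assigned | voices=[78 - -]
Op 9: note_off(78): free voice 0 | voices=[- - -]
Op 10: note_on(70): voice 0 is free -> assigned | voices=[70 - -]

Answer: 1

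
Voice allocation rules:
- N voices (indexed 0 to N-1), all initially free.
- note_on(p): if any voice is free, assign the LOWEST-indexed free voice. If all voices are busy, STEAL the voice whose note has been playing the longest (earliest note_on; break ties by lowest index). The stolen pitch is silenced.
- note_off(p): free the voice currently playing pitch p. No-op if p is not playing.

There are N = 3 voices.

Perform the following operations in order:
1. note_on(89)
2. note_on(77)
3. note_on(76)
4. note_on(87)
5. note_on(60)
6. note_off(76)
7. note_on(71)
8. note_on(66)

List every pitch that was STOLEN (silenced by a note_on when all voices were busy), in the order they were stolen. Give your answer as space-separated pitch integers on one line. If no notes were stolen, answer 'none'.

Answer: 89 77 87

Derivation:
Op 1: note_on(89): voice 0 is free -> assigned | voices=[89 - -]
Op 2: note_on(77): voice 1 is free -> assigned | voices=[89 77 -]
Op 3: note_on(76): voice 2 is free -> assigned | voices=[89 77 76]
Op 4: note_on(87): all voices busy, STEAL voice 0 (pitch 89, oldest) -> assign | voices=[87 77 76]
Op 5: note_on(60): all voices busy, STEAL voice 1 (pitch 77, oldest) -> assign | voices=[87 60 76]
Op 6: note_off(76): free voice 2 | voices=[87 60 -]
Op 7: note_on(71): voice 2 is free -> assigned | voices=[87 60 71]
Op 8: note_on(66): all voices busy, STEAL voice 0 (pitch 87, oldest) -> assign | voices=[66 60 71]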